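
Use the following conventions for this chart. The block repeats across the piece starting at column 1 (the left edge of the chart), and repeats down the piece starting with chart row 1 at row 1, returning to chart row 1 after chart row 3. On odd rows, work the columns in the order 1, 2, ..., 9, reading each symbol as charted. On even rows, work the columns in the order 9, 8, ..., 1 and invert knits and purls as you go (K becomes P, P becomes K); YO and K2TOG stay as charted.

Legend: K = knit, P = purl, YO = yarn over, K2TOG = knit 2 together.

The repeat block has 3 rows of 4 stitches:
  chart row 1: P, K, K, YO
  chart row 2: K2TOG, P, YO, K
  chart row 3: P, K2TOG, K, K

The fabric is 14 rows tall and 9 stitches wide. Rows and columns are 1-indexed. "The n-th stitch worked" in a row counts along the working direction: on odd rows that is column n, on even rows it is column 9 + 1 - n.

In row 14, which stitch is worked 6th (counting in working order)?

Row 14: (14-1) mod 3 = 1, so use chart row 2. Even row -> WS.
Chart row 2 tiled across columns 1-9: K2TOG P YO K K2TOG P YO K K2TOG
WS row: flip the tiled sequence (start at column 9) and apply K<->P; YO and K2TOG stay.
Row 14 as worked: K2TOG P YO K K2TOG P YO K K2TOG
Counting 6 along the worked row gives P.

Result:
P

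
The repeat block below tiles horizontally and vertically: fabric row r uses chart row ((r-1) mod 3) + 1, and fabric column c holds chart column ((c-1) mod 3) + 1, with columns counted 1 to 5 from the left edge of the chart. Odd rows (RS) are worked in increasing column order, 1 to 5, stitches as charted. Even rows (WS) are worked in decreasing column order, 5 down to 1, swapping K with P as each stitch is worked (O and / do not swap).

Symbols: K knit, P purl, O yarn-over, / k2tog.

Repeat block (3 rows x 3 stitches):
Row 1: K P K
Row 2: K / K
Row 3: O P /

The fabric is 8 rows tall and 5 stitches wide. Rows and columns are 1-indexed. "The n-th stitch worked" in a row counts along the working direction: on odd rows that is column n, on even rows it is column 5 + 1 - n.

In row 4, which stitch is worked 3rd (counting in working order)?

Row 4 uses chart row ((4-1) mod 3)+1 = 1. Row 4 is even, so WS.
Chart row 1 tiled across columns 1-5: K P K K P
WS row: flip the tiled sequence (start at column 5) and apply K<->P; O and / stay.
Row 4 as worked: K P P K P
Counting 3 along the worked row gives P.

Result:
P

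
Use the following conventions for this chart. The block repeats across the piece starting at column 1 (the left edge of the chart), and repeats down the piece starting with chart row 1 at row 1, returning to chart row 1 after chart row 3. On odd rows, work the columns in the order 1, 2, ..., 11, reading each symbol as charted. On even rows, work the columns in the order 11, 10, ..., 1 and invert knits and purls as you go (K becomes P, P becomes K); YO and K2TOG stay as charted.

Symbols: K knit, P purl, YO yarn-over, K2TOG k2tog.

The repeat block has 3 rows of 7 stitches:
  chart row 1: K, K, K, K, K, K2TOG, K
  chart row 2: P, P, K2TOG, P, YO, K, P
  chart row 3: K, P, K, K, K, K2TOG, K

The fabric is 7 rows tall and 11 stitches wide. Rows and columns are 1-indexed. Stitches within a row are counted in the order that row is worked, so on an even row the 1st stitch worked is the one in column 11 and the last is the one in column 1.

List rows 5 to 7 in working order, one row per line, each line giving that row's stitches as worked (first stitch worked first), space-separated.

Result:
P P K2TOG P YO K P P P K2TOG P
P P K P P K2TOG P P P K P
K K K K K K2TOG K K K K K

Derivation:
Row 5: chart row 2, RS - tile across columns 1-11 and work as-is.
Row 6: chart row 3, WS - tiled (columns 1-11): K P K K K K2TOG K K P K K; work from column 11 back to 1 with K<->P swapped.
Row 7: chart row 1, RS - tile across columns 1-11 and work as-is.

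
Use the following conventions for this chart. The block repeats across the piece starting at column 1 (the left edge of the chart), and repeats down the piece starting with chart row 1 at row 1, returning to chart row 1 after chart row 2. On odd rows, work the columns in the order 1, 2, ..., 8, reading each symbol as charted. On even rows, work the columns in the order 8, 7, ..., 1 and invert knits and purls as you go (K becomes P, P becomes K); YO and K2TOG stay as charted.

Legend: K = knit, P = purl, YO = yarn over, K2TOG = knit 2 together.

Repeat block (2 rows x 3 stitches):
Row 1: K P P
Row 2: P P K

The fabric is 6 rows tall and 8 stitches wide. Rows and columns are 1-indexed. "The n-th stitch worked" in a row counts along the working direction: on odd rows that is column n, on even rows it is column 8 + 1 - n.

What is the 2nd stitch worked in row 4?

Stitch:
K

Derivation:
For row 4: chart row = ((4-1) mod 2) + 1 = 2; this is a WS (even) row.
Chart row 2 tiled across columns 1-8: P P K P P K P P
Wrong side: read the tiled row from column 8 down to 1 and exchange K with P (leave YO, K2TOG).
Row 4 as worked: K K P K K P K K
The 2nd stitch worked is K.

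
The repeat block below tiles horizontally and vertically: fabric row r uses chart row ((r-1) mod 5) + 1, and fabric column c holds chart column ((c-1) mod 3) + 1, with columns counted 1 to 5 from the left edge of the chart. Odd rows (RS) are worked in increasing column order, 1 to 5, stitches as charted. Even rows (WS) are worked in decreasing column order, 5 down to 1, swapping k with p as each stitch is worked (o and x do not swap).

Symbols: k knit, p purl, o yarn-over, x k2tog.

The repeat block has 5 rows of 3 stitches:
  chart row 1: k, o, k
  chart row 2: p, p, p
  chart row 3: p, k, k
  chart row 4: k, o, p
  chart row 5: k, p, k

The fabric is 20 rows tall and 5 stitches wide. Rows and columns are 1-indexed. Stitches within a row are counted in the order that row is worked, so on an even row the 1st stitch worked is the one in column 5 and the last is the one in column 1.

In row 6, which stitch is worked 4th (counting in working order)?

For row 6: chart row = ((6-1) mod 5) + 1 = 1; this is a WS (even) row.
Chart row 1 tiled across columns 1-5: k o k k o
WS: work from column 5 back to column 1 (reverse the tiled row), swapping k<->p (o and x unchanged).
Row 6 as worked: o p p o p
The 4th stitch worked is o.

Stitch:
o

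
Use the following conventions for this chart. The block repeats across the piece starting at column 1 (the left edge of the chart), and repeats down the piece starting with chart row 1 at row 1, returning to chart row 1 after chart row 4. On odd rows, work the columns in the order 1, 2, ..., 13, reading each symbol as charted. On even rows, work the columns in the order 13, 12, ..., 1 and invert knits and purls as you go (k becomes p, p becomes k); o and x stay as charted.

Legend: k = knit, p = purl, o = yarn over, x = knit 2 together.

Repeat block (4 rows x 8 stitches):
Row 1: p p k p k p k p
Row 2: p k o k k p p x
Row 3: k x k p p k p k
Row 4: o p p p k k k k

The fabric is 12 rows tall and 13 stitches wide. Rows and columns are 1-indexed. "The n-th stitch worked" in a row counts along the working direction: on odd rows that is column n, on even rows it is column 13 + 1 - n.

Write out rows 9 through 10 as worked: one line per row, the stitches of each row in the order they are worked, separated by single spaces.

Result:
p p k p k p k p p p k p k
p p o p k x k k p p o p k

Derivation:
Row 9: chart row 1, RS - tile across columns 1-13 and work as-is.
Row 10: chart row 2, WS - tiled (columns 1-13): p k o k k p p x p k o k k; work from column 13 back to 1 with k<->p swapped.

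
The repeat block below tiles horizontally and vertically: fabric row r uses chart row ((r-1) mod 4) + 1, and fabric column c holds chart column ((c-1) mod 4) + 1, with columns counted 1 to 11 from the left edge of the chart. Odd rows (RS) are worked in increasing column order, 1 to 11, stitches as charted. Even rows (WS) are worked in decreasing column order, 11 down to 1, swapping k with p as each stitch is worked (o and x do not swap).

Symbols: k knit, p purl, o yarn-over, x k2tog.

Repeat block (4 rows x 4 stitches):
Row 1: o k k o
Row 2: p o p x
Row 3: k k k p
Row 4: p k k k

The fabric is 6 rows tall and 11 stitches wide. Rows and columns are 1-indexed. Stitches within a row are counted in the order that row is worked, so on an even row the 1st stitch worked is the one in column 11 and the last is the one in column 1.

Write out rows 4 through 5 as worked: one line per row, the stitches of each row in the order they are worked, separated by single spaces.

Rows as worked:
p p k p p p k p p p k
o k k o o k k o o k k

Derivation:
Row 4: chart row 4, WS - tiled (columns 1-11): p k k k p k k k p k k; work from column 11 back to 1 with k<->p swapped.
Row 5: chart row 1, RS - tile across columns 1-11 and work as-is.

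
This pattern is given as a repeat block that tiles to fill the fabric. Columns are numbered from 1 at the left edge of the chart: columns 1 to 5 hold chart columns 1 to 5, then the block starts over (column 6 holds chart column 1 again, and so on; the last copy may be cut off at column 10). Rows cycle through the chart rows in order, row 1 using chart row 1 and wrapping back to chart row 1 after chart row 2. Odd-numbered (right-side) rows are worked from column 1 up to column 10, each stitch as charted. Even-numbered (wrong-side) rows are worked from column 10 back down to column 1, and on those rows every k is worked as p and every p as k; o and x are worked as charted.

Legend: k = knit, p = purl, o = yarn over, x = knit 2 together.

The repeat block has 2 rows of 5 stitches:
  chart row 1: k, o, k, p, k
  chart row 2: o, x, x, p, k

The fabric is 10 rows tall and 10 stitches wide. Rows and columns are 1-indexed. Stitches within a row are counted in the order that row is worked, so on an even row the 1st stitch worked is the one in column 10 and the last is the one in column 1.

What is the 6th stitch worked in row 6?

Row 6: (6-1) mod 2 = 1, so use chart row 2. Even row -> WS.
Chart row 2 tiled across columns 1-10: o x x p k o x x p k
Wrong side: read the tiled row from column 10 down to 1 and exchange k with p (leave o, x).
Row 6 as worked: p k x x o p k x x o
Counting 6 along the worked row gives p.

Result:
p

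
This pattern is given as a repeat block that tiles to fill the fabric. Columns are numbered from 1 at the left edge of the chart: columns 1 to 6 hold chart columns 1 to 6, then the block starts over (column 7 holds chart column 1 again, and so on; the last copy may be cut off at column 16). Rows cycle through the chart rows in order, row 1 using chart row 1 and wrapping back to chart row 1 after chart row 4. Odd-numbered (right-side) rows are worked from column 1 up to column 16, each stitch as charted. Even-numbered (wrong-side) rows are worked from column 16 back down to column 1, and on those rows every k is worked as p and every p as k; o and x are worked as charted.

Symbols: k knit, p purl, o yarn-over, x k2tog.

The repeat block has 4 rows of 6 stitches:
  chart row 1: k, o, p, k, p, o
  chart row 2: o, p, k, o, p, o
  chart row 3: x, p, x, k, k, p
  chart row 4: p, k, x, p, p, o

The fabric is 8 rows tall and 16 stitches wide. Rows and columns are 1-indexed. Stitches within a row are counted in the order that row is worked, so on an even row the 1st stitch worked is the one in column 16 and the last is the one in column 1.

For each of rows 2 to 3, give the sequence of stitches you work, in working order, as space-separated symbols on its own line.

Rows as worked:
o p k o o k o p k o o k o p k o
x p x k k p x p x k k p x p x k

Derivation:
Row 2: chart row 2, WS - tiled (columns 1-16): o p k o p o o p k o p o o p k o; work from column 16 back to 1 with k<->p swapped.
Row 3: chart row 3, RS - tile across columns 1-16 and work as-is.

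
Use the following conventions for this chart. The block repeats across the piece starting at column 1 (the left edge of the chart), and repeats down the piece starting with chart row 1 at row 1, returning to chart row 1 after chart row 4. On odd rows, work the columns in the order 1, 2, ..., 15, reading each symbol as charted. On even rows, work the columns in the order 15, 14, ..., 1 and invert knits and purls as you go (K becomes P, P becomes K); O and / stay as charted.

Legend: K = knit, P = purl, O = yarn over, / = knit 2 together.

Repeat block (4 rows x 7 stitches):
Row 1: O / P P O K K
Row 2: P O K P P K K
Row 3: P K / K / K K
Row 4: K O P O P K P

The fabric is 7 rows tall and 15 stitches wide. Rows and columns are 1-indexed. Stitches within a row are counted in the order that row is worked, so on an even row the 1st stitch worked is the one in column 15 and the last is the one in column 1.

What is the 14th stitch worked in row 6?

For row 6: chart row = ((6-1) mod 4) + 1 = 2; this is a WS (even) row.
Chart row 2 tiled across columns 1-15: P O K P P K K P O K P P K K P
Wrong side: read the tiled row from column 15 down to 1 and exchange K with P (leave O, /).
Row 6 as worked: K P P K K P O K P P K K P O K
Counting 14 along the worked row gives O.

Stitch:
O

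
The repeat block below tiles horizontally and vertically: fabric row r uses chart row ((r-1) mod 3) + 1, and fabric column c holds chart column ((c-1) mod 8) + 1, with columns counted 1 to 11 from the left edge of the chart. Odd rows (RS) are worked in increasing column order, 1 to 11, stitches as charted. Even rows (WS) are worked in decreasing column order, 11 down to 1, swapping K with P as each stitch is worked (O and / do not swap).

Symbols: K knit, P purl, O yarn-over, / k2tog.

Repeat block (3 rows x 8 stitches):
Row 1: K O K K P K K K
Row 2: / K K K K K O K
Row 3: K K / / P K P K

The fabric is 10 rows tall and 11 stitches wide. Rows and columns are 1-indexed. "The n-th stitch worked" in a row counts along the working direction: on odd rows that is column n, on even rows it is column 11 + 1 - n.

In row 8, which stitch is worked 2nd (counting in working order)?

For row 8: chart row = ((8-1) mod 3) + 1 = 2; this is a WS (even) row.
Chart row 2 tiled across columns 1-11: / K K K K K O K / K K
WS: work from column 11 back to column 1 (reverse the tiled row), swapping K<->P (O and / unchanged).
Row 8 as worked: P P / P O P P P P P /
Counting 2 along the worked row gives P.

Stitch:
P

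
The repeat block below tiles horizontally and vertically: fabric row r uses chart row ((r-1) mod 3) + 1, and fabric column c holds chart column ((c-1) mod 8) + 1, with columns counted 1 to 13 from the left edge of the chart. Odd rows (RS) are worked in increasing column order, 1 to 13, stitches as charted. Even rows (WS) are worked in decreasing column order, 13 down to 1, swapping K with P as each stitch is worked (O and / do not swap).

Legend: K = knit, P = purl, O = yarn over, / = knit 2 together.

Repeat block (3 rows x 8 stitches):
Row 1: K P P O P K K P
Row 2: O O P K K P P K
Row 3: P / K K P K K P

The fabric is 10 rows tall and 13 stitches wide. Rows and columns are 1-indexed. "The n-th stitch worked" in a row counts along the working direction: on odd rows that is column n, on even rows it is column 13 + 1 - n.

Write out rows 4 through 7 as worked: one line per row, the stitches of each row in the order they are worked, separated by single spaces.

Row 4: chart row 1, WS - tiled (columns 1-13): K P P O P K K P K P P O P; work from column 13 back to 1 with K<->P swapped.
Row 5: chart row 2, RS - tile across columns 1-13 and work as-is.
Row 6: chart row 3, WS - tiled (columns 1-13): P / K K P K K P P / K K P; work from column 13 back to 1 with K<->P swapped.
Row 7: chart row 1, RS - tile across columns 1-13 and work as-is.

Rows as worked:
K O K K P K P P K O K K P
O O P K K P P K O O P K K
K P P / K K P P K P P / K
K P P O P K K P K P P O P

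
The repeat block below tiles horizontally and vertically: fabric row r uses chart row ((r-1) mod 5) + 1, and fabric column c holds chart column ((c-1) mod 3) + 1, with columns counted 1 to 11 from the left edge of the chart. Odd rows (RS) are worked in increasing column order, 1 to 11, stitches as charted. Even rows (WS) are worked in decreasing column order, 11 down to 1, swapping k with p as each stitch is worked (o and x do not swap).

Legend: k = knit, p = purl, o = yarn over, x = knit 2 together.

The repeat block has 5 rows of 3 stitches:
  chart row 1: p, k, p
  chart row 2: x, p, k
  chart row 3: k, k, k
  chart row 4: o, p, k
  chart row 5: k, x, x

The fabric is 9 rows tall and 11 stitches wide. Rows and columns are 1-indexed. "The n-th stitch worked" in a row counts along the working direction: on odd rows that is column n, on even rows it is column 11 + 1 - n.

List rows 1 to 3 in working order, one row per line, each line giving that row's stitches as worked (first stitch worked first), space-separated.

Row 1: chart row 1, RS - tile across columns 1-11 and work as-is.
Row 2: chart row 2, WS - tiled (columns 1-11): x p k x p k x p k x p; work from column 11 back to 1 with k<->p swapped.
Row 3: chart row 3, RS - tile across columns 1-11 and work as-is.

Rows as worked:
p k p p k p p k p p k
k x p k x p k x p k x
k k k k k k k k k k k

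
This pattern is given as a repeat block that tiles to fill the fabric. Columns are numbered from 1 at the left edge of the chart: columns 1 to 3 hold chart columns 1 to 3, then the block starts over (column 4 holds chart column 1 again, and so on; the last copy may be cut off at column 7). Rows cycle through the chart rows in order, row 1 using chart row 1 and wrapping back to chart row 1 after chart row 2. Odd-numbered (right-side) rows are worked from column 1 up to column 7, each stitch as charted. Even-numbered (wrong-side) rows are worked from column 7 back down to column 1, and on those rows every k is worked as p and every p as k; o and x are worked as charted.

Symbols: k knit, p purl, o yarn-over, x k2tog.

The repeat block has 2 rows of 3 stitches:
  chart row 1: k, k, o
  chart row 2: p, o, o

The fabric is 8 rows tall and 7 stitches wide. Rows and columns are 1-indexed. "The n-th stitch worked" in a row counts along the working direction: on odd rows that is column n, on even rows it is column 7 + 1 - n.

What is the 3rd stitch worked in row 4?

Stitch:
o

Derivation:
For row 4: chart row = ((4-1) mod 2) + 1 = 2; this is a WS (even) row.
Chart row 2 tiled across columns 1-7: p o o p o o p
Wrong side: read the tiled row from column 7 down to 1 and exchange k with p (leave o, x).
Row 4 as worked: k o o k o o k
Counting 3 along the worked row gives o.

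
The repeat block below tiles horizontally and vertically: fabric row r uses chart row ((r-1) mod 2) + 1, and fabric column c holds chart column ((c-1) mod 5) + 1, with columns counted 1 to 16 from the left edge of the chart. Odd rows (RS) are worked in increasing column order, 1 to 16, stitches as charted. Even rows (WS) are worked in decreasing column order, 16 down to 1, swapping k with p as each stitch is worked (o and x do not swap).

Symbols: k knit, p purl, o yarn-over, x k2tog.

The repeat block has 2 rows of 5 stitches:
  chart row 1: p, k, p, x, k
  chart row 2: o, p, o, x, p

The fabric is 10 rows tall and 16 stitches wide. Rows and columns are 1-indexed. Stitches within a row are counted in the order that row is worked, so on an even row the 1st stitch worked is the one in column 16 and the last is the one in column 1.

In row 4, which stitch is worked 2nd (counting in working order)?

For row 4: chart row = ((4-1) mod 2) + 1 = 2; this is a WS (even) row.
Chart row 2 tiled across columns 1-16: o p o x p o p o x p o p o x p o
Wrong side: read the tiled row from column 16 down to 1 and exchange k with p (leave o, x).
Row 4 as worked: o k x o k o k x o k o k x o k o
Counting 2 along the worked row gives k.

Result:
k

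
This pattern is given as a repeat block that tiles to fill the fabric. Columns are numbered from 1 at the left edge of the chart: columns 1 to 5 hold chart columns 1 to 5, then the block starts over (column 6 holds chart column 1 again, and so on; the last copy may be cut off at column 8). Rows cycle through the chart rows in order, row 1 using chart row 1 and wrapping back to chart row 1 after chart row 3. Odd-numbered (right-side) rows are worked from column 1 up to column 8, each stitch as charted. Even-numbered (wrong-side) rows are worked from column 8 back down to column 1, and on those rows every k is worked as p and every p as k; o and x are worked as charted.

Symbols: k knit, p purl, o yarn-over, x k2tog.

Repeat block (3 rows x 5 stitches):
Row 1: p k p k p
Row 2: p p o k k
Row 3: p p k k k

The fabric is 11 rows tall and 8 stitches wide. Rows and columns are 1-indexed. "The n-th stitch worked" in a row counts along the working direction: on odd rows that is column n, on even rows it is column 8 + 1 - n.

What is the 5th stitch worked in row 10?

Stitch:
p

Derivation:
Row 10: (10-1) mod 3 = 0, so use chart row 1. Even row -> WS.
Chart row 1 tiled across columns 1-8: p k p k p p k p
Wrong side: read the tiled row from column 8 down to 1 and exchange k with p (leave o, x).
Row 10 as worked: k p k k p k p k
The 5th stitch worked is p.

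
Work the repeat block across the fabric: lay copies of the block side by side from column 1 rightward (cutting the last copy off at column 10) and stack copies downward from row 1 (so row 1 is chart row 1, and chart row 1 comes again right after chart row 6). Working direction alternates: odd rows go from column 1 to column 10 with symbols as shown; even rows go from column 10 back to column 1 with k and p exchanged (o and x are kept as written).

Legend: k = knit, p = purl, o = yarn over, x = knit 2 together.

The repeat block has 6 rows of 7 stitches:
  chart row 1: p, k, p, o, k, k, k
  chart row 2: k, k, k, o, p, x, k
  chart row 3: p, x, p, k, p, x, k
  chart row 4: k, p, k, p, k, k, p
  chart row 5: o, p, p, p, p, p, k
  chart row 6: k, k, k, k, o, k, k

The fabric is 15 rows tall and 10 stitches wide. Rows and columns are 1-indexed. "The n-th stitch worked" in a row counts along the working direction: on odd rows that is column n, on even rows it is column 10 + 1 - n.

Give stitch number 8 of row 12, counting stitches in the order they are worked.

Stitch:
p

Derivation:
Row 12 uses chart row ((12-1) mod 6)+1 = 6. Row 12 is even, so WS.
Chart row 6 tiled across columns 1-10: k k k k o k k k k k
WS row: flip the tiled sequence (start at column 10) and apply k<->p; o and x stay.
Row 12 as worked: p p p p p o p p p p
Counting 8 along the worked row gives p.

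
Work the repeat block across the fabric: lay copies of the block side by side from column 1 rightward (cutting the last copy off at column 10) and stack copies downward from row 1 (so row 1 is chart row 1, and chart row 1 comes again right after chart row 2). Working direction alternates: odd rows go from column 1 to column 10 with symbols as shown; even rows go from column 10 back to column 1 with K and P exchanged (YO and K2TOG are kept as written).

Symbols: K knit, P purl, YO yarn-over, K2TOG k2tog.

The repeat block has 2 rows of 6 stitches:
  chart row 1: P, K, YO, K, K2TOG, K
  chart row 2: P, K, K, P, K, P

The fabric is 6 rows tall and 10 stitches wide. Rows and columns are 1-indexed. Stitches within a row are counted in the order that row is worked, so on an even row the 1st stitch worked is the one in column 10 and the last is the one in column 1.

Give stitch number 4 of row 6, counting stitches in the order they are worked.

Row 6 uses chart row ((6-1) mod 2)+1 = 2. Row 6 is even, so WS.
Chart row 2 tiled across columns 1-10: P K K P K P P K K P
WS row: flip the tiled sequence (start at column 10) and apply K<->P; YO and K2TOG stay.
Row 6 as worked: K P P K K P K P P K
Stitch 4 in working order -> K

== STITCH ==
K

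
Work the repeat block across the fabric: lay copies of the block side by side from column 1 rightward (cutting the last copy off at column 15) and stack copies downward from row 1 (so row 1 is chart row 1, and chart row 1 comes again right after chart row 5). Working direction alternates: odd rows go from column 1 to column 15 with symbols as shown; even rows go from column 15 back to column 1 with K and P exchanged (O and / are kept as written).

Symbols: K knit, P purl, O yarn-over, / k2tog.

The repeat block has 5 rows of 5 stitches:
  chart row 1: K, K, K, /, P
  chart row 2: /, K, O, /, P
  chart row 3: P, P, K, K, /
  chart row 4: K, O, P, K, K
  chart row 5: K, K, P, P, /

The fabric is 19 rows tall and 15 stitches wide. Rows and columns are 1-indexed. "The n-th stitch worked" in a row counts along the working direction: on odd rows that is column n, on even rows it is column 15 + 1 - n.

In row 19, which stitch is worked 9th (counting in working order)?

Stitch:
K

Derivation:
Row 19 uses chart row ((19-1) mod 5)+1 = 4. Row 19 is odd, so RS.
Chart row 4 tiled across columns 1-15: K O P K K K O P K K K O P K K
RS: work column 1 to column 15, symbols as charted — the tiled row is the row as worked.
Counting 9 along the worked row gives K.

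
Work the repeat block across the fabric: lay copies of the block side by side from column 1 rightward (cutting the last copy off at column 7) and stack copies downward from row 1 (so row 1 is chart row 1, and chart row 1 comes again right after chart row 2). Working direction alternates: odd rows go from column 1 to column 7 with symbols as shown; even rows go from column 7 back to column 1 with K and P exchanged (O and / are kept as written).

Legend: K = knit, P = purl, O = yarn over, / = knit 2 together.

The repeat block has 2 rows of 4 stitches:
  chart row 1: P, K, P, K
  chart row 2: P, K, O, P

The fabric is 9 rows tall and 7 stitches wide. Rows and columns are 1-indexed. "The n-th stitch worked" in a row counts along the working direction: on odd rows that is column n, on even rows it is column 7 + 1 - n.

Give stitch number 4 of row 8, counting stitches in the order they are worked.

== STITCH ==
K

Derivation:
For row 8: chart row = ((8-1) mod 2) + 1 = 2; this is a WS (even) row.
Chart row 2 tiled across columns 1-7: P K O P P K O
WS row: flip the tiled sequence (start at column 7) and apply K<->P; O and / stay.
Row 8 as worked: O P K K O P K
Stitch 4 in working order -> K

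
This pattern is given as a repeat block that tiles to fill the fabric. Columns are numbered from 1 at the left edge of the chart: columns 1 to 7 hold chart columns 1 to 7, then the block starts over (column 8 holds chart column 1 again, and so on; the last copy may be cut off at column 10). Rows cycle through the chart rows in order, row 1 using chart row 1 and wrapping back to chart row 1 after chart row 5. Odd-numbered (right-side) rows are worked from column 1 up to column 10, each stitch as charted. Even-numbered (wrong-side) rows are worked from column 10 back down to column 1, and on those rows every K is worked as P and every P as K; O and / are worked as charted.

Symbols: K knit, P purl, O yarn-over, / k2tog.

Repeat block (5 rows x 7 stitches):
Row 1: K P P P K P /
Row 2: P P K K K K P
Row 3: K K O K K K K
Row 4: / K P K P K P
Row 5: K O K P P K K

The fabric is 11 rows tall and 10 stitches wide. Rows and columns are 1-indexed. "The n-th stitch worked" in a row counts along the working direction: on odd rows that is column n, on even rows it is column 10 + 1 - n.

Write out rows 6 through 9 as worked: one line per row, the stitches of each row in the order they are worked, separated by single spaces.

Result:
K K P / K P K K K P
P P K K K K P P P K
O P P P P P P O P P
/ K P K P K P / K P

Derivation:
Row 6: chart row 1, WS - tiled (columns 1-10): K P P P K P / K P P; work from column 10 back to 1 with K<->P swapped.
Row 7: chart row 2, RS - tile across columns 1-10 and work as-is.
Row 8: chart row 3, WS - tiled (columns 1-10): K K O K K K K K K O; work from column 10 back to 1 with K<->P swapped.
Row 9: chart row 4, RS - tile across columns 1-10 and work as-is.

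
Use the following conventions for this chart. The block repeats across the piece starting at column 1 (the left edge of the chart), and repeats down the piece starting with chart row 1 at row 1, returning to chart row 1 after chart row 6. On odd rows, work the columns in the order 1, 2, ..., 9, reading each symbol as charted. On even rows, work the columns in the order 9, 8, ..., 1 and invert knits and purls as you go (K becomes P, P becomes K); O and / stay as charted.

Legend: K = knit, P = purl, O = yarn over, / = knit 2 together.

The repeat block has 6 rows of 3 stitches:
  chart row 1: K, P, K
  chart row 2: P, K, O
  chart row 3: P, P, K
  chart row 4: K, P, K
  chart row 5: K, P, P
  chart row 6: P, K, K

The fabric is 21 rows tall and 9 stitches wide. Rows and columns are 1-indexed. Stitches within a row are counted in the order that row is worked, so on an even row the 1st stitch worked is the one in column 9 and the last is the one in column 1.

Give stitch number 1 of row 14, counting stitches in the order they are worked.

Stitch:
O

Derivation:
Row 14: (14-1) mod 6 = 1, so use chart row 2. Even row -> WS.
Chart row 2 tiled across columns 1-9: P K O P K O P K O
Wrong side: read the tiled row from column 9 down to 1 and exchange K with P (leave O, /).
Row 14 as worked: O P K O P K O P K
Counting 1 along the worked row gives O.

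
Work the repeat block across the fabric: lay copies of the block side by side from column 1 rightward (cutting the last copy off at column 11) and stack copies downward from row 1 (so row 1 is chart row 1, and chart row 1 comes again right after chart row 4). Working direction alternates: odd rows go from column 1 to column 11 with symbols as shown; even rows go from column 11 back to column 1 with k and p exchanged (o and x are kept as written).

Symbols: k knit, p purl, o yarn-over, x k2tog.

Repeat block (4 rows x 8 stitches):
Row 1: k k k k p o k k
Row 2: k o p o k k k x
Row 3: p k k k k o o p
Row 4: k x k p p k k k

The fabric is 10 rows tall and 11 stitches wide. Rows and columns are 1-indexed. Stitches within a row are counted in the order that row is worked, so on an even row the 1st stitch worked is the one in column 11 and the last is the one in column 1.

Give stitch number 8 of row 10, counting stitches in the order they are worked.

== STITCH ==
o

Derivation:
Row 10: (10-1) mod 4 = 1, so use chart row 2. Even row -> WS.
Chart row 2 tiled across columns 1-11: k o p o k k k x k o p
Wrong side: read the tiled row from column 11 down to 1 and exchange k with p (leave o, x).
Row 10 as worked: k o p x p p p o k o p
Counting 8 along the worked row gives o.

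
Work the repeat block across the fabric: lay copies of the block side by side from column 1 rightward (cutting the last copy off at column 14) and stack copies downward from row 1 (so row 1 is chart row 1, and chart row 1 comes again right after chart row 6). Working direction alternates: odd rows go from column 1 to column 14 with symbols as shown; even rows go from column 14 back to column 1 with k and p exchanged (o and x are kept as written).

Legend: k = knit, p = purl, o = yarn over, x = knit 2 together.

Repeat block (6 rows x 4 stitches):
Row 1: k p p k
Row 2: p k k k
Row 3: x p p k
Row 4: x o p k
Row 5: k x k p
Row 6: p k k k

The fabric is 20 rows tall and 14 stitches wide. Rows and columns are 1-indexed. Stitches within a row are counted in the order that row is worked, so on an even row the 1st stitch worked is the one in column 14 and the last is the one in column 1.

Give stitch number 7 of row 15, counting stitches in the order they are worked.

Stitch:
p

Derivation:
Row 15: (15-1) mod 6 = 2, so use chart row 3. Odd row -> RS.
Chart row 3 tiled across columns 1-14: x p p k x p p k x p p k x p
RS: work column 1 to column 14, symbols as charted — the tiled row is the row as worked.
Counting 7 along the worked row gives p.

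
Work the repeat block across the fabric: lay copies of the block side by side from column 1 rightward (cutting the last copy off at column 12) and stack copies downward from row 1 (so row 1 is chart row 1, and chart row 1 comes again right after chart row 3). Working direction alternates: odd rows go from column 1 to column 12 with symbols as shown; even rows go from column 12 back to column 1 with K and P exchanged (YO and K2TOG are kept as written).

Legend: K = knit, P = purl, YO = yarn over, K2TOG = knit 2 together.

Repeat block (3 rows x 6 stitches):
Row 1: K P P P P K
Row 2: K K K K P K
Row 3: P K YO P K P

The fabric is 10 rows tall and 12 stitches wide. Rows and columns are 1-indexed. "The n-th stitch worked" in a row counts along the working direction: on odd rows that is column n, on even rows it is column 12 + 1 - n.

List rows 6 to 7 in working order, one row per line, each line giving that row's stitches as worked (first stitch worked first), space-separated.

Row 6: chart row 3, WS - tiled (columns 1-12): P K YO P K P P K YO P K P; work from column 12 back to 1 with K<->P swapped.
Row 7: chart row 1, RS - tile across columns 1-12 and work as-is.

Result:
K P K YO P K K P K YO P K
K P P P P K K P P P P K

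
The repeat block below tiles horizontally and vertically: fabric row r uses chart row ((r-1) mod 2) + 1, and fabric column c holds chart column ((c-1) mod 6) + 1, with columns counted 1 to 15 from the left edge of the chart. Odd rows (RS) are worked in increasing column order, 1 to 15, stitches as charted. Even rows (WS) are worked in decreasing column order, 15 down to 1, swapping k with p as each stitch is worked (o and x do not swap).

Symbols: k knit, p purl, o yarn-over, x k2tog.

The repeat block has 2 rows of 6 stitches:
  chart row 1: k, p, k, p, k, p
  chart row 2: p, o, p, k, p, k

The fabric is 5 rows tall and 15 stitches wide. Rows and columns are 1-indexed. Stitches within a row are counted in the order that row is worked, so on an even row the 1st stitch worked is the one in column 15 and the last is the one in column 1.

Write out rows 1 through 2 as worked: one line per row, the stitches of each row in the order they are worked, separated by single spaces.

Row 1: chart row 1, RS - tile across columns 1-15 and work as-is.
Row 2: chart row 2, WS - tiled (columns 1-15): p o p k p k p o p k p k p o p; work from column 15 back to 1 with k<->p swapped.

Rows as worked:
k p k p k p k p k p k p k p k
k o k p k p k o k p k p k o k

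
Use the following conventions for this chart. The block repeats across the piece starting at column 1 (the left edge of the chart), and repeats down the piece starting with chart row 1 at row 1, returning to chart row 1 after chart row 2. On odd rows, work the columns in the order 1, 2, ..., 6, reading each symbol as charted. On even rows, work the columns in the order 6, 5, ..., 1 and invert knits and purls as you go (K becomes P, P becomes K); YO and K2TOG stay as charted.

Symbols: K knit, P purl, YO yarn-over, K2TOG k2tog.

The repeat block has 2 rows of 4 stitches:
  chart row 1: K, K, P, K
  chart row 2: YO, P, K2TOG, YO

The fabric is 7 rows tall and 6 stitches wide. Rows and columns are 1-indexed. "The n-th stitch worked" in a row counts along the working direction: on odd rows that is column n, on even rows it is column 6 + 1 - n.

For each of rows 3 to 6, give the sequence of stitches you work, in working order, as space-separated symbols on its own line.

Row 3: chart row 1, RS - tile across columns 1-6 and work as-is.
Row 4: chart row 2, WS - tiled (columns 1-6): YO P K2TOG YO YO P; work from column 6 back to 1 with K<->P swapped.
Row 5: chart row 1, RS - tile across columns 1-6 and work as-is.
Row 6: chart row 2, WS - tiled (columns 1-6): YO P K2TOG YO YO P; work from column 6 back to 1 with K<->P swapped.

Rows as worked:
K K P K K K
K YO YO K2TOG K YO
K K P K K K
K YO YO K2TOG K YO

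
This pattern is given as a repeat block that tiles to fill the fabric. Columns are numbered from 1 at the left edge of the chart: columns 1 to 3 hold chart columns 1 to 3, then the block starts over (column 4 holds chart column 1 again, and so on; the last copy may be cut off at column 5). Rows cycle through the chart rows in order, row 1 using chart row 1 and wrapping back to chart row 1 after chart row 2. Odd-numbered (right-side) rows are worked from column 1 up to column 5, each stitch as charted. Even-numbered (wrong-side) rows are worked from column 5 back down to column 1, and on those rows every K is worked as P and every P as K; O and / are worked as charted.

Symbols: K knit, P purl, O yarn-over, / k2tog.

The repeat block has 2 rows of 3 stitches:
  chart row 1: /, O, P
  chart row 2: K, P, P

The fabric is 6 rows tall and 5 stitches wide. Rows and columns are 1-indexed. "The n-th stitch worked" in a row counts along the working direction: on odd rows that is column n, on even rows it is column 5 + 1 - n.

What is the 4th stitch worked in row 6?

Row 6 uses chart row ((6-1) mod 2)+1 = 2. Row 6 is even, so WS.
Chart row 2 tiled across columns 1-5: K P P K P
Wrong side: read the tiled row from column 5 down to 1 and exchange K with P (leave O, /).
Row 6 as worked: K P K K P
Stitch 4 in working order -> K

Result:
K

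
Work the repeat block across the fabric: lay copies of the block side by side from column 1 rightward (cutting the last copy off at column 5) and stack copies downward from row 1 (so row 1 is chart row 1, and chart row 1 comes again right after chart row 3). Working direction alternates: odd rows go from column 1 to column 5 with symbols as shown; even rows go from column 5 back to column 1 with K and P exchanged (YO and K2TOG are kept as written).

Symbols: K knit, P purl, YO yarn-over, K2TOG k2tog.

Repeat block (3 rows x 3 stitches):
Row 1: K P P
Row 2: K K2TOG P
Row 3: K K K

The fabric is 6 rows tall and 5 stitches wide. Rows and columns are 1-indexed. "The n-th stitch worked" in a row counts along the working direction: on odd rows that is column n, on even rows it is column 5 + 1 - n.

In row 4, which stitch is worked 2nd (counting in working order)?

Row 4 uses chart row ((4-1) mod 3)+1 = 1. Row 4 is even, so WS.
Chart row 1 tiled across columns 1-5: K P P K P
WS row: flip the tiled sequence (start at column 5) and apply K<->P; YO and K2TOG stay.
Row 4 as worked: K P K K P
The 2nd stitch worked is P.

Result:
P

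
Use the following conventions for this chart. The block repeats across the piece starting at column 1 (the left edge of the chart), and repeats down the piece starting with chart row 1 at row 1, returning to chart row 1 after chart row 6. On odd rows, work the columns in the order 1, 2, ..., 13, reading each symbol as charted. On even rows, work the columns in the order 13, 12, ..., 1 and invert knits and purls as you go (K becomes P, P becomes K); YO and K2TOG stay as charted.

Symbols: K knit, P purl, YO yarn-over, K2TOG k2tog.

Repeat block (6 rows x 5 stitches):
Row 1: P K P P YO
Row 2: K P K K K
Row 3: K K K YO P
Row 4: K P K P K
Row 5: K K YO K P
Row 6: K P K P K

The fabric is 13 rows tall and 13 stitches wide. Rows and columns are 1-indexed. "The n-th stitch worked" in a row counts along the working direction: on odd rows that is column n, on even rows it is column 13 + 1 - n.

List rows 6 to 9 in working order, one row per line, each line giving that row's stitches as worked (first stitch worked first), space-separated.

== ROWS AS WORKED ==
P K P P K P K P P K P K P
P K P P YO P K P P YO P K P
P K P P P P K P P P P K P
K K K YO P K K K YO P K K K

Derivation:
Row 6: chart row 6, WS - tiled (columns 1-13): K P K P K K P K P K K P K; work from column 13 back to 1 with K<->P swapped.
Row 7: chart row 1, RS - tile across columns 1-13 and work as-is.
Row 8: chart row 2, WS - tiled (columns 1-13): K P K K K K P K K K K P K; work from column 13 back to 1 with K<->P swapped.
Row 9: chart row 3, RS - tile across columns 1-13 and work as-is.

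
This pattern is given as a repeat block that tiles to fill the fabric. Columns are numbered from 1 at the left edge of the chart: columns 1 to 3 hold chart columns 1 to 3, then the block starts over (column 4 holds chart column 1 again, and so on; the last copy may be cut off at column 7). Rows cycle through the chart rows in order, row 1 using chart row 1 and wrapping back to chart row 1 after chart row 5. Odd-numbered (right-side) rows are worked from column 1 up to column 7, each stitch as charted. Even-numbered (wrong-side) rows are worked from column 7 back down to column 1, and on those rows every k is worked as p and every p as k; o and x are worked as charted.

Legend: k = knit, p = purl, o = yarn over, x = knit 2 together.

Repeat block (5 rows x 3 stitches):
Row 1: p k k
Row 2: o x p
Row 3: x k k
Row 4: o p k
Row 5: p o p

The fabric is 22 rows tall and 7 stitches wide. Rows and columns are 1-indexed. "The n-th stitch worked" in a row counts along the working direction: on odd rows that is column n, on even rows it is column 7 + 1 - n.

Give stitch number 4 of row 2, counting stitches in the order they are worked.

Stitch:
o

Derivation:
For row 2: chart row = ((2-1) mod 5) + 1 = 2; this is a WS (even) row.
Chart row 2 tiled across columns 1-7: o x p o x p o
Wrong side: read the tiled row from column 7 down to 1 and exchange k with p (leave o, x).
Row 2 as worked: o k x o k x o
Counting 4 along the worked row gives o.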